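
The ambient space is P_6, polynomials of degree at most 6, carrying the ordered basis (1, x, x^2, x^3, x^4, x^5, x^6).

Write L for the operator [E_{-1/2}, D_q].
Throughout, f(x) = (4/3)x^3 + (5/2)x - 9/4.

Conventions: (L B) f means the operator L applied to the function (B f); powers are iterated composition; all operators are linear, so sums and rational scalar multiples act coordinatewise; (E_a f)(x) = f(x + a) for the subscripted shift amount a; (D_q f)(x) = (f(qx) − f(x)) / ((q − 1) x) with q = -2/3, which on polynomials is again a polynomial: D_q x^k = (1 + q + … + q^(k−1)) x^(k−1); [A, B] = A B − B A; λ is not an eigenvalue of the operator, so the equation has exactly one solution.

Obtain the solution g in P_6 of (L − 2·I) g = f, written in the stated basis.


write g with unknown coordinates in the stated basis and equate coefficients in (L − 2·I) g = f
solving from the highest basis element down gives g = -(2/3)x^3 - (125/108)x + 283/216
check: L g = (5/27)x + 10/27
so L g − 2·g = (4/3)x^3 + (5/2)x - 9/4 = f ✓

the result is g(x) = -(2/3)x^3 - (125/108)x + 283/216


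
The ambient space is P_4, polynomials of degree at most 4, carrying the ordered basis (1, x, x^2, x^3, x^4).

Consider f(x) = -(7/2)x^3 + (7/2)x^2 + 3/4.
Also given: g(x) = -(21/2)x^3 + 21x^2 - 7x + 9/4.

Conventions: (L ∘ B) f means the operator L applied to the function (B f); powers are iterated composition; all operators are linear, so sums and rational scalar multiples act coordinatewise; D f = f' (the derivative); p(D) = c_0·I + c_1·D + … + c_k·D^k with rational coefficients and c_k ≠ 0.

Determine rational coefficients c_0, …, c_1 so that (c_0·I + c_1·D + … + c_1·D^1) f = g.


D^0 f = -(7/2)x^3 + (7/2)x^2 + 3/4
D^1 f = -(21/2)x^2 + 7x
matching coefficients of g against c_0 f + c_1 Df + … from the top degree down determines the c_i
solution: c_0 = 3, c_1 = -1

p(D) = 3·I − D, i.e. c_0 = 3, c_1 = -1


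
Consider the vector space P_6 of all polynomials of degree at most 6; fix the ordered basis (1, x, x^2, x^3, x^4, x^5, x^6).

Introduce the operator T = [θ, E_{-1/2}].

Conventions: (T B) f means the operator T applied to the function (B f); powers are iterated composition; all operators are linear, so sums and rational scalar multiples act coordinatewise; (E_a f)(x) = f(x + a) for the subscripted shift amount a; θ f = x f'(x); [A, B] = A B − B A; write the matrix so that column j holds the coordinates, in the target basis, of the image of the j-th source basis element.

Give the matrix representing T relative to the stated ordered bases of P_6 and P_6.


the matrix is [[0, 1/2, -1/2, 3/8, -1/4, 5/32, -3/32]; [0, 0, 1, -3/2, 3/2, -5/4, 15/16]; [0, 0, 0, 3/2, -3, 15/4, -15/4]; [0, 0, 0, 0, 2, -5, 15/2]; [0, 0, 0, 0, 0, 5/2, -15/2]; [0, 0, 0, 0, 0, 0, 3]; [0, 0, 0, 0, 0, 0, 0]] (rows listed top to bottom)

image of 1: 0
image of x: 1/2
image of x^2: x - 1/2
image of x^3: (3/2)x^2 - (3/2)x + 3/8
image of x^4: 2x^3 - 3x^2 + (3/2)x - 1/4
image of x^5: (5/2)x^4 - 5x^3 + (15/4)x^2 - (5/4)x + 5/32
image of x^6: 3x^5 - (15/2)x^4 + (15/2)x^3 - (15/4)x^2 + (15/16)x - 3/32
each image's coordinates form column j of the matrix


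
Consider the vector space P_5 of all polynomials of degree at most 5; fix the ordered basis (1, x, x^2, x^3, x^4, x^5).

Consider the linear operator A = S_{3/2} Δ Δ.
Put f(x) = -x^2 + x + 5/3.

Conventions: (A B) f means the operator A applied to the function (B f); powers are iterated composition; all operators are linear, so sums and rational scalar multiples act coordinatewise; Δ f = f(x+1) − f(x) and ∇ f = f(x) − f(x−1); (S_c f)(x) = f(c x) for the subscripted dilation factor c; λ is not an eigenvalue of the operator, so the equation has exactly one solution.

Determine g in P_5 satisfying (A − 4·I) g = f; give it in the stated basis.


the result is g(x) = (1/4)x^2 - (1/4)x - 7/24

write g with unknown coordinates in the stated basis and equate coefficients in (A − 4·I) g = f
solving from the highest basis element down gives g = (1/4)x^2 - (1/4)x - 7/24
check: A g = 1/2
so A g − 4·g = -x^2 + x + 5/3 = f ✓


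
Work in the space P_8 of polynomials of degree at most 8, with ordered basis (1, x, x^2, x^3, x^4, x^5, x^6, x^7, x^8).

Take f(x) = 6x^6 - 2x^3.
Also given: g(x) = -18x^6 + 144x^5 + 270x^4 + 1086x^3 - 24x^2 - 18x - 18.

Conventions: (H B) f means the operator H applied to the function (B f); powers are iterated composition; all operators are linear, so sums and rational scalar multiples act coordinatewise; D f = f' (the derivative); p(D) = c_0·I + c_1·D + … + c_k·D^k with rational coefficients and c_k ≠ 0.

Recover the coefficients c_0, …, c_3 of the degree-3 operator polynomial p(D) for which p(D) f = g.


p(D) = -3·I + 4·D + (3/2)·D^2 + (3/2)·D^3, i.e. c_0 = -3, c_1 = 4, c_2 = 3/2, c_3 = 3/2

D^0 f = 6x^6 - 2x^3
D^1 f = 36x^5 - 6x^2
D^2 f = 180x^4 - 12x
D^3 f = 720x^3 - 12
matching coefficients of g against c_0 f + c_1 Df + … from the top degree down determines the c_i
solution: c_0 = -3, c_1 = 4, c_2 = 3/2, c_3 = 3/2


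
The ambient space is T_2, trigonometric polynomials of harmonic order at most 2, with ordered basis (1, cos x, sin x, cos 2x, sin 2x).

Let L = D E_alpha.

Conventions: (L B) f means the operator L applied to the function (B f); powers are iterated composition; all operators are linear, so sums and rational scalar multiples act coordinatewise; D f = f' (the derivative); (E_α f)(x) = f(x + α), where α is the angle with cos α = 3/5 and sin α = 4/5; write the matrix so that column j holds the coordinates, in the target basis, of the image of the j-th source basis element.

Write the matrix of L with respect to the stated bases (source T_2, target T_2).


image of 1: 0
image of cos x: -(4/5)cos x - (3/5)sin x
image of sin x: (3/5)cos x - (4/5)sin x
image of cos 2x: -(48/25)cos 2x + (14/25)sin 2x
image of sin 2x: -(14/25)cos 2x - (48/25)sin 2x
each image's coordinates form column j of the matrix

the matrix is [[0, 0, 0, 0, 0]; [0, -4/5, 3/5, 0, 0]; [0, -3/5, -4/5, 0, 0]; [0, 0, 0, -48/25, -14/25]; [0, 0, 0, 14/25, -48/25]] (rows listed top to bottom)


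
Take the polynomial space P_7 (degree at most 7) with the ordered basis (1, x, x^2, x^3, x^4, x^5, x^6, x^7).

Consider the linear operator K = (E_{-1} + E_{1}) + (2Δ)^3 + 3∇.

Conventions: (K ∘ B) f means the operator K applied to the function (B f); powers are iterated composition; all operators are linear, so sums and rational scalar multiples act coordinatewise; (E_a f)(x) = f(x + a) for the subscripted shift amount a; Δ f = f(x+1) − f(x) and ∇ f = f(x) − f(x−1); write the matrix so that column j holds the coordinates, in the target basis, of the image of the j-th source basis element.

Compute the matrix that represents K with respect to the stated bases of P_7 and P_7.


the matrix is [[2, 3, -1, 51, 287, 1203, 4319, 14451]; [0, 2, 6, -3, 204, 1435, 7218, 30233]; [0, 0, 2, 9, -6, 510, 4305, 25263]; [0, 0, 0, 2, 12, -10, 1020, 10045]; [0, 0, 0, 0, 2, 15, -15, 1785]; [0, 0, 0, 0, 0, 2, 18, -21]; [0, 0, 0, 0, 0, 0, 2, 21]; [0, 0, 0, 0, 0, 0, 0, 2]] (rows listed top to bottom)

image of 1: 2
image of x: 2x + 3
image of x^2: 2x^2 + 6x - 1
image of x^3: 2x^3 + 9x^2 - 3x + 51
image of x^4: 2x^4 + 12x^3 - 6x^2 + 204x + 287
image of x^5: 2x^5 + 15x^4 - 10x^3 + 510x^2 + 1435x + 1203
image of x^6: 2x^6 + 18x^5 - 15x^4 + 1020x^3 + 4305x^2 + 7218x + 4319
image of x^7: 2x^7 + 21x^6 - 21x^5 + 1785x^4 + 10045x^3 + 25263x^2 + 30233x + 14451
each image's coordinates form column j of the matrix


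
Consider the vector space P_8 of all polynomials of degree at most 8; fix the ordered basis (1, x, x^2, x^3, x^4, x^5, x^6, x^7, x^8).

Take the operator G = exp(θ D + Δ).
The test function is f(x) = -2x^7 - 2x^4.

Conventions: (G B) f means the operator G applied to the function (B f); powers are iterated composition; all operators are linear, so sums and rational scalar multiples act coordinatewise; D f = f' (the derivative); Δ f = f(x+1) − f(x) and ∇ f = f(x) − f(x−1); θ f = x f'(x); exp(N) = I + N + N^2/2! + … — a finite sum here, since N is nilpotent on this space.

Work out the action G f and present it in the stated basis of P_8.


order-1 term: -98x^6 - 42x^5 - 70x^4 - 102x^3 - 54x^2 - 22x - 4
order-2 term: -1764x^5 - 1260x^4 - 1750x^3 - 1614x^2 - 800x - 194
order-3 term: -14700x^4 - 12600x^3 - 13650x^2 - 8522x - 2396
order-4 term: -58800x^3 - 50400x^2 - 37800x - 12368
order-5 term: -105840x^2 - 75600x - 29400
order-6 term: -70560x - 30240
order-7 term: -10080
the series for exp(θ D + Δ) f terminates at order 7
exp(θ D + Δ) f = -2x^7 - 98x^6 - 1806x^5 - 16032x^4 - 73252x^3 - 171558x^2 - 193304x - 84682

the result is g(x) = -2x^7 - 98x^6 - 1806x^5 - 16032x^4 - 73252x^3 - 171558x^2 - 193304x - 84682


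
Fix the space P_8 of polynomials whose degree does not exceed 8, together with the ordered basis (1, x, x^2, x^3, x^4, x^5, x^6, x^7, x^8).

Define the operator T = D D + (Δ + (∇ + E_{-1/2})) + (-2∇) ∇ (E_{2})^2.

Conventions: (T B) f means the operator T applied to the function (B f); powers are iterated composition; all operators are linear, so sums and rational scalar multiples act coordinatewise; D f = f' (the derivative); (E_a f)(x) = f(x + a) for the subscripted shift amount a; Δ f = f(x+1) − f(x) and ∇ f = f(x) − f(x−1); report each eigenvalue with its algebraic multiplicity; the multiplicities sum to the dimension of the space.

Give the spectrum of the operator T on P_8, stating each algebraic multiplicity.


image of 1: 1
image of x: x + 3/2
image of x^2: x^2 + 3x - 7/4
image of x^3: x^3 + (9/2)x^2 - (21/4)x - 273/8
image of x^4: x^4 + 6x^3 - (21/2)x^2 - (273/2)x - 3519/16
image of x^5: x^5 + (15/2)x^4 - (35/2)x^3 - (1365/4)x^2 - (17595/16)x - 36417/32
image of x^6: x^6 + 9x^5 - (105/4)x^4 - (1365/2)x^3 - (52785/16)x^2 - (109251/16)x - 345855/64
image of x^7: x^7 + (21/2)x^6 - (147/4)x^5 - (9555/8)x^4 - (123165/16)x^3 - (764757/32)x^2 - (2420985/64)x - 3107073/128
image of x^8: x^8 + 12x^7 - 49x^6 - 1911x^5 - (123165/8)x^4 - (254919/4)x^3 - (2420985/16)x^2 - (3107073/16)x - 26967039/256
the matrix is upper triangular; its diagonal is (1, 1, 1, 1, 1, 1, 1, 1, 1)
for a triangular matrix the eigenvalues are the diagonal entries, with algebraic multiplicity their repetition count

λ = 1 (multiplicity 9)


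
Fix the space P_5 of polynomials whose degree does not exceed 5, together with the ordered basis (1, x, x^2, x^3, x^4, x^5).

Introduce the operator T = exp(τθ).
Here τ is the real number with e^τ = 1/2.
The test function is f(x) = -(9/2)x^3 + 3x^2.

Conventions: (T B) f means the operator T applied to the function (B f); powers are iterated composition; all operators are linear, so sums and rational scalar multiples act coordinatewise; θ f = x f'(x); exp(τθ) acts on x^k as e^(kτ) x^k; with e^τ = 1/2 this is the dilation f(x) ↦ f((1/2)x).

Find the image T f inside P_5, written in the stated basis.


exp(τθ) x^k = e^(kτ) x^k; with e^τ = 1/2 this sends x^k to (1/2)^k x^k
x^2 ↦ 1/4 x^2
x^3 ↦ 1/8 x^3
applying this coordinatewise to f: exp(τθ) f = -(9/16)x^3 + (3/4)x^2

the image equals g(x) = -(9/16)x^3 + (3/4)x^2


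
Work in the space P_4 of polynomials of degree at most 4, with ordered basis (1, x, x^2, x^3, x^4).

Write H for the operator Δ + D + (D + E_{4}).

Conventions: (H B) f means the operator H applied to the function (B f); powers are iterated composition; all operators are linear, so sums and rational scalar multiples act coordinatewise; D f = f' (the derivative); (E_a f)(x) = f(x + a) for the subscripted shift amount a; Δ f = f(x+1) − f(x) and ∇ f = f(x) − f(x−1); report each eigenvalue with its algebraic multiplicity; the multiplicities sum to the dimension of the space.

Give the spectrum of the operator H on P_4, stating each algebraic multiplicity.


λ = 1 (multiplicity 5)

image of 1: 1
image of x: x + 7
image of x^2: x^2 + 14x + 17
image of x^3: x^3 + 21x^2 + 51x + 65
image of x^4: x^4 + 28x^3 + 102x^2 + 260x + 257
the matrix is upper triangular; its diagonal is (1, 1, 1, 1, 1)
for a triangular matrix the eigenvalues are the diagonal entries, with algebraic multiplicity their repetition count


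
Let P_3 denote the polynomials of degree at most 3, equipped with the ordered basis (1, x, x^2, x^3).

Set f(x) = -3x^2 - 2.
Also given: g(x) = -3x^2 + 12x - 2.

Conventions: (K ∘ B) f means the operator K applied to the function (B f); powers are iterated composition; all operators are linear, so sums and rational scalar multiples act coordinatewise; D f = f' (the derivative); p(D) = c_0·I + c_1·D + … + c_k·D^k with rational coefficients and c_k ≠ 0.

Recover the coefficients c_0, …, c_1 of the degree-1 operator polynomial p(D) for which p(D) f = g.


p(D) = I − 2·D, i.e. c_0 = 1, c_1 = -2

D^0 f = -3x^2 - 2
D^1 f = -6x
matching coefficients of g against c_0 f + c_1 Df + … from the top degree down determines the c_i
solution: c_0 = 1, c_1 = -2


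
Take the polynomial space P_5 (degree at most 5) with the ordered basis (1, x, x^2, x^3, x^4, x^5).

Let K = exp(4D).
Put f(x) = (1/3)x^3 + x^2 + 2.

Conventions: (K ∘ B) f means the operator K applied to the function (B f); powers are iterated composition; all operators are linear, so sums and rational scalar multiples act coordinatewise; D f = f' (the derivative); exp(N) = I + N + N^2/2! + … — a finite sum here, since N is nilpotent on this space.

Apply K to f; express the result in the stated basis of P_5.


order-1 term: 4x^2 + 8x
order-2 term: 16x + 16
order-3 term: 64/3
the series for exp(4D) f terminates at order 3
exp(4D) f = (1/3)x^3 + 5x^2 + 24x + 118/3

the result is g(x) = (1/3)x^3 + 5x^2 + 24x + 118/3


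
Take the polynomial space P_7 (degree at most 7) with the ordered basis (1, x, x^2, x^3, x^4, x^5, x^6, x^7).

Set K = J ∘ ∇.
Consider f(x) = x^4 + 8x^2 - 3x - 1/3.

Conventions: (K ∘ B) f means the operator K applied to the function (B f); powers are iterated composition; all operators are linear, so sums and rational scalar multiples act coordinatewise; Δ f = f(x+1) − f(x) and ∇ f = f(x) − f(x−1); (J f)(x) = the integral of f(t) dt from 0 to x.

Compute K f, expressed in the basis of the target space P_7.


g(x) = x^4 - 2x^3 + 10x^2 - 12x

∇ f = 4x^3 - 6x^2 + 20x - 12
J ∇ f = x^4 - 2x^3 + 10x^2 - 12x


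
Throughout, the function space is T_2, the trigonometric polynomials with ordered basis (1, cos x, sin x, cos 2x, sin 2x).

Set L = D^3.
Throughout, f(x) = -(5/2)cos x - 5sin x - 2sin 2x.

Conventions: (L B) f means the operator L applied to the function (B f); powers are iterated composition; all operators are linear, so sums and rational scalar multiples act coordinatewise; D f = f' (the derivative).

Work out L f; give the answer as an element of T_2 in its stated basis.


the result is g(x) = 5cos x - (5/2)sin x + 16cos 2x

D f = -5cos x + (5/2)sin x - 4cos 2x
D D f = (5/2)cos x + 5sin x + 8sin 2x
D D D f = 5cos x - (5/2)sin x + 16cos 2x


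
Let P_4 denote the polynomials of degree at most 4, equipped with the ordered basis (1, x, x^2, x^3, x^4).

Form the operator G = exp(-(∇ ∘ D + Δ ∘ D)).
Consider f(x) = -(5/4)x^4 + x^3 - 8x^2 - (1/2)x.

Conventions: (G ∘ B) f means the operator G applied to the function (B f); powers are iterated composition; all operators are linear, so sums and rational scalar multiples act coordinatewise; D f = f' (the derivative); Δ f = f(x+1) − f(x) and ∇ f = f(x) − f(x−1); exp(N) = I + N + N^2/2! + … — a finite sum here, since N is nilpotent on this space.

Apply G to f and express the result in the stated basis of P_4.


order-1 term: 30x^2 - 12x + 42
order-2 term: -60
the series for exp(-(∇ ∘ D + Δ ∘ D)) f terminates at order 2
exp(-(∇ ∘ D + Δ ∘ D)) f = -(5/4)x^4 + x^3 + 22x^2 - (25/2)x - 18

g(x) = -(5/4)x^4 + x^3 + 22x^2 - (25/2)x - 18


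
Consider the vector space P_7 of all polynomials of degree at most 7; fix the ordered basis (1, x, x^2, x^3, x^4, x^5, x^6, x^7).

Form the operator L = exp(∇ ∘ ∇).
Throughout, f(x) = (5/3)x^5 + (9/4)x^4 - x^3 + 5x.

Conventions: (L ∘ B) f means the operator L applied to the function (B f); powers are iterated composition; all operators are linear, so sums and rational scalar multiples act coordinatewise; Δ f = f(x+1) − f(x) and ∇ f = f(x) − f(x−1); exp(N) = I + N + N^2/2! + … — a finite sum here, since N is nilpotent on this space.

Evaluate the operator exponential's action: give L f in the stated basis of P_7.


order-1 term: (100/3)x^3 - 73x^2 + (170/3)x - 25/2
order-2 term: 100x - 173
the series for exp(∇ ∘ ∇) f terminates at order 2
exp(∇ ∘ ∇) f = (5/3)x^5 + (9/4)x^4 + (97/3)x^3 - 73x^2 + (485/3)x - 371/2

g(x) = (5/3)x^5 + (9/4)x^4 + (97/3)x^3 - 73x^2 + (485/3)x - 371/2


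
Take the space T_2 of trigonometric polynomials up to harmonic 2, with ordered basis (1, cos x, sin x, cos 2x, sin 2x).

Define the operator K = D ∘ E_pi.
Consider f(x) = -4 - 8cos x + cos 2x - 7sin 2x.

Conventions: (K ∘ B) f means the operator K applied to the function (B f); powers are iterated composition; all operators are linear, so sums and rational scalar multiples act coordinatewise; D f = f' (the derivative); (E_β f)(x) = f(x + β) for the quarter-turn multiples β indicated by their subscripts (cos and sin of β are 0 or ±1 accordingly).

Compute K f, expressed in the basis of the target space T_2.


the image equals g(x) = -8sin x - 14cos 2x - 2sin 2x

E_pi f = -4 + 8cos x + cos 2x - 7sin 2x
D E_pi f = -8sin x - 14cos 2x - 2sin 2x


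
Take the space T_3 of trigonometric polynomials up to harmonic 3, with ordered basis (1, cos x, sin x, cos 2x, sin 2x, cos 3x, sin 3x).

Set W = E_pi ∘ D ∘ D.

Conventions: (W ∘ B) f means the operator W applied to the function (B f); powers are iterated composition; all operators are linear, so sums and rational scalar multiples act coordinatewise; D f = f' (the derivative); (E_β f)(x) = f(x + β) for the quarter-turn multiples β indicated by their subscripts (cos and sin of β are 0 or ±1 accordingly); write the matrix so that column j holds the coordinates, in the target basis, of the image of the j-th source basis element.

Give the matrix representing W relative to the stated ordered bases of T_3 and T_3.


the matrix is [[0, 0, 0, 0, 0, 0, 0]; [0, 1, 0, 0, 0, 0, 0]; [0, 0, 1, 0, 0, 0, 0]; [0, 0, 0, -4, 0, 0, 0]; [0, 0, 0, 0, -4, 0, 0]; [0, 0, 0, 0, 0, 9, 0]; [0, 0, 0, 0, 0, 0, 9]] (rows listed top to bottom)

image of 1: 0
image of cos x: cos x
image of sin x: sin x
image of cos 2x: -4cos 2x
image of sin 2x: -4sin 2x
image of cos 3x: 9cos 3x
image of sin 3x: 9sin 3x
each image's coordinates form column j of the matrix


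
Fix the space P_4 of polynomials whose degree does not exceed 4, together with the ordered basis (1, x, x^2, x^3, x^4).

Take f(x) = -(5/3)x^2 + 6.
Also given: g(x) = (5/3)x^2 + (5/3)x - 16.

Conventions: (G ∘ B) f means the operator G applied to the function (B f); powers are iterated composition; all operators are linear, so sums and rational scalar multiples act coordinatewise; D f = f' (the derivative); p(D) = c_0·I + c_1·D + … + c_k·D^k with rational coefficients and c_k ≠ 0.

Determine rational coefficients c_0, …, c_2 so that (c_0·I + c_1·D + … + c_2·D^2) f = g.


p(D) = -I − (1/2)·D + 3·D^2, i.e. c_0 = -1, c_1 = -1/2, c_2 = 3

D^0 f = -(5/3)x^2 + 6
D^1 f = -(10/3)x
D^2 f = -10/3
matching coefficients of g against c_0 f + c_1 Df + … from the top degree down determines the c_i
solution: c_0 = -1, c_1 = -1/2, c_2 = 3


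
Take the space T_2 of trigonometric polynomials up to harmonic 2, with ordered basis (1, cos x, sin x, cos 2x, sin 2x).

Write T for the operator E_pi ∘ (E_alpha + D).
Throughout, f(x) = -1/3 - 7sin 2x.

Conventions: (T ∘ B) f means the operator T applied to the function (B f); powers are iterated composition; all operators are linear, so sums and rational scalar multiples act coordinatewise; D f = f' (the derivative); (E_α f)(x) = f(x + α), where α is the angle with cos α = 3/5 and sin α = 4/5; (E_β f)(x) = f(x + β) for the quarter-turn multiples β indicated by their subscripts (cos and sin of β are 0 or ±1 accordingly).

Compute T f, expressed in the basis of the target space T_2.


the image equals g(x) = -1/3 - (518/25)cos 2x + (49/25)sin 2x

E_alpha f = -1/3 - (168/25)cos 2x + (49/25)sin 2x
D f = -14cos 2x
(E_alpha + D) f = -1/3 - (518/25)cos 2x + (49/25)sin 2x
E_pi (E_alpha + D) f = -1/3 - (518/25)cos 2x + (49/25)sin 2x


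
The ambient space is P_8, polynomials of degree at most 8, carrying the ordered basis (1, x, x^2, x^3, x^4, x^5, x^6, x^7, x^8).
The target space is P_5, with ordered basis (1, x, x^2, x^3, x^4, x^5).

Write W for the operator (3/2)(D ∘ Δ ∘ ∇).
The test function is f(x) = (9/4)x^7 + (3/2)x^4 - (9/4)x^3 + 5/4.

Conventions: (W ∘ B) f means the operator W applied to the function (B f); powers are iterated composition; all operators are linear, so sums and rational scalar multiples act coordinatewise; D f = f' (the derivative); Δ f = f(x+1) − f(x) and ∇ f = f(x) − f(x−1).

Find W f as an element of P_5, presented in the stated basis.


∇ f = (63/4)x^6 - (189/4)x^5 + (315/4)x^4 - (291/4)x^3 + (63/2)x^2 - 3x - 3/2
Δ ∇ f = (189/2)x^5 + (315/2)x^3 + 18x^2 + 18x + 3
D Δ ∇ f = (945/2)x^4 + (945/2)x^2 + 36x + 18
((3/2)(D ∘ Δ ∘ ∇)) f = (2835/4)x^4 + (2835/4)x^2 + 54x + 27

g(x) = (2835/4)x^4 + (2835/4)x^2 + 54x + 27


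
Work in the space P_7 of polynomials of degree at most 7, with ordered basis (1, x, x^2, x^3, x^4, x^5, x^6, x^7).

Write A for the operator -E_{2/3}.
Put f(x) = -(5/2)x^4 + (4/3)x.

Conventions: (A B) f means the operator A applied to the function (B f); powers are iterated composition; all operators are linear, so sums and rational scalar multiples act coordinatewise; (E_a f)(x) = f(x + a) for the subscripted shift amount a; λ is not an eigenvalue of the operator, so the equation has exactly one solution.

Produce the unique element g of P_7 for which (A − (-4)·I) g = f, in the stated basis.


write g with unknown coordinates in the stated basis and equate coefficients in (A − (-4)·I) g = f
solving from the highest basis element down gives g = -(5/6)x^4 - (20/27)x^3 - (100/81)x^2 - (556/729)x - 3152/6561
check: A g = (5/6)x^4 + (80/27)x^3 + (400/81)x^2 + (3196/729)x + 12608/6561
so A g − (-4)·g = -(5/2)x^4 + (4/3)x = f ✓

g(x) = -(5/6)x^4 - (20/27)x^3 - (100/81)x^2 - (556/729)x - 3152/6561


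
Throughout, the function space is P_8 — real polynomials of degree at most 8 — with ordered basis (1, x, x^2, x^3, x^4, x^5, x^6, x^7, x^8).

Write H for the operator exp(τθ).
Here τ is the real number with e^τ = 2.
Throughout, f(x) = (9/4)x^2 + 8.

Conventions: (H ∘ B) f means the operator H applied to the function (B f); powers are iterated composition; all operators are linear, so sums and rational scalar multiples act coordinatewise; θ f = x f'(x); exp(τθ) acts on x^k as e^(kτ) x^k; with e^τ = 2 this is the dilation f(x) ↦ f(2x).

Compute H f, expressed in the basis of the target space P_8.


the result is g(x) = 9x^2 + 8

exp(τθ) x^k = e^(kτ) x^k; with e^τ = 2 this sends x^k to 2^k x^k
x^2 ↦ 4 x^2
applying this coordinatewise to f: exp(τθ) f = 9x^2 + 8


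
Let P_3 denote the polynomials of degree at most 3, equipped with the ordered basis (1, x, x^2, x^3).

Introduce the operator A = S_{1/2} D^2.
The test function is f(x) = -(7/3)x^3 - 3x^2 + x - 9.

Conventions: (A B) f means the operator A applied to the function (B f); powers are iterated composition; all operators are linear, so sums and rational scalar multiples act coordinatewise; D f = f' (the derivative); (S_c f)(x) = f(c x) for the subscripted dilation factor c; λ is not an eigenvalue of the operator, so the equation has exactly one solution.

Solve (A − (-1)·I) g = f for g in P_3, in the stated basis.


write g with unknown coordinates in the stated basis and equate coefficients in (A − (-1)·I) g = f
solving from the highest basis element down gives g = -(7/3)x^3 - 3x^2 + 8x - 3
check: A g = -7x - 6
so A g − (-1)·g = -(7/3)x^3 - 3x^2 + x - 9 = f ✓

the result is g(x) = -(7/3)x^3 - 3x^2 + 8x - 3


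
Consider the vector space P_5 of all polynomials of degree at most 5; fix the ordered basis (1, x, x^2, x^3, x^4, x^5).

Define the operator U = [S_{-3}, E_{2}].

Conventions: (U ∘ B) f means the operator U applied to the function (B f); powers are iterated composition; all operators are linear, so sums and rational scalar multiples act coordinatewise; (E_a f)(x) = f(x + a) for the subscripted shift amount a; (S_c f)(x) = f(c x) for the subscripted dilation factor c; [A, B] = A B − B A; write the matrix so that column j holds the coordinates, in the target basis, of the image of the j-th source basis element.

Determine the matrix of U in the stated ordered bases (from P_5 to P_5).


image of 1: 0
image of x: 8
image of x^2: -48x - 32
image of x^3: 216x^2 + 288x + 224
image of x^4: -864x^3 - 1728x^2 - 2688x - 1280
image of x^5: 3240x^4 + 8640x^3 + 20160x^2 + 19200x + 7808
each image's coordinates form column j of the matrix

the matrix is [[0, 8, -32, 224, -1280, 7808]; [0, 0, -48, 288, -2688, 19200]; [0, 0, 0, 216, -1728, 20160]; [0, 0, 0, 0, -864, 8640]; [0, 0, 0, 0, 0, 3240]; [0, 0, 0, 0, 0, 0]] (rows listed top to bottom)


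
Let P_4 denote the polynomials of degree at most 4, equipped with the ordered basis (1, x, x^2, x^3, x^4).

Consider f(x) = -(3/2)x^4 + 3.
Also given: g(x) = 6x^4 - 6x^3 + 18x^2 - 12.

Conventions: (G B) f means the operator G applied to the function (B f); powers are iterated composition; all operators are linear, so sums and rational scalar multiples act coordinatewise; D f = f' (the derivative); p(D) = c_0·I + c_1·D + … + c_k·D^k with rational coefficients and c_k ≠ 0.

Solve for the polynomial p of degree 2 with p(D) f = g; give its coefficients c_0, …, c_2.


D^0 f = -(3/2)x^4 + 3
D^1 f = -6x^3
D^2 f = -18x^2
matching coefficients of g against c_0 f + c_1 Df + … from the top degree down determines the c_i
solution: c_0 = -4, c_1 = 1, c_2 = -1

p(D) = -4·I + D − D^2, i.e. c_0 = -4, c_1 = 1, c_2 = -1


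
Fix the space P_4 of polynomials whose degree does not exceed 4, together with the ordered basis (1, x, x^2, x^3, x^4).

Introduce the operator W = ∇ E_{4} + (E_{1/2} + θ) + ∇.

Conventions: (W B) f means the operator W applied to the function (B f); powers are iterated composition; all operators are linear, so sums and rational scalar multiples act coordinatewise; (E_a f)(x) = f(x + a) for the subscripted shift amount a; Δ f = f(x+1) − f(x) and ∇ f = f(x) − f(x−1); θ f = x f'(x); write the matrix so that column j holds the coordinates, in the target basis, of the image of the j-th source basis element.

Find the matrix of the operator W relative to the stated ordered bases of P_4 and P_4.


image of 1: 1
image of x: 2x + 5/2
image of x^2: 3x^2 + 5x + 25/4
image of x^3: 4x^3 + (15/2)x^2 + (75/4)x + 305/8
image of x^4: 5x^4 + 10x^3 + (75/2)x^2 + (305/2)x + 2785/16
each image's coordinates form column j of the matrix

the matrix is [[1, 5/2, 25/4, 305/8, 2785/16]; [0, 2, 5, 75/4, 305/2]; [0, 0, 3, 15/2, 75/2]; [0, 0, 0, 4, 10]; [0, 0, 0, 0, 5]] (rows listed top to bottom)


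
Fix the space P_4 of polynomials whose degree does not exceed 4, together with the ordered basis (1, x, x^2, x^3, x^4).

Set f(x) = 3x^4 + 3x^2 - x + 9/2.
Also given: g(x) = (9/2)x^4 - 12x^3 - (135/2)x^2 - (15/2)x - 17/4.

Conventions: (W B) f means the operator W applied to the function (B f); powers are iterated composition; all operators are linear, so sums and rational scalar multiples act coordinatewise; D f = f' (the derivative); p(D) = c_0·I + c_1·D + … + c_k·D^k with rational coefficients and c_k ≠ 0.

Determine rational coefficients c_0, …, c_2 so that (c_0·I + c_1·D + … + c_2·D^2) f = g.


D^0 f = 3x^4 + 3x^2 - x + 9/2
D^1 f = 12x^3 + 6x - 1
D^2 f = 36x^2 + 6
matching coefficients of g against c_0 f + c_1 Df + … from the top degree down determines the c_i
solution: c_0 = 3/2, c_1 = -1, c_2 = -2

p(D) = (3/2)·I − D − 2·D^2, i.e. c_0 = 3/2, c_1 = -1, c_2 = -2


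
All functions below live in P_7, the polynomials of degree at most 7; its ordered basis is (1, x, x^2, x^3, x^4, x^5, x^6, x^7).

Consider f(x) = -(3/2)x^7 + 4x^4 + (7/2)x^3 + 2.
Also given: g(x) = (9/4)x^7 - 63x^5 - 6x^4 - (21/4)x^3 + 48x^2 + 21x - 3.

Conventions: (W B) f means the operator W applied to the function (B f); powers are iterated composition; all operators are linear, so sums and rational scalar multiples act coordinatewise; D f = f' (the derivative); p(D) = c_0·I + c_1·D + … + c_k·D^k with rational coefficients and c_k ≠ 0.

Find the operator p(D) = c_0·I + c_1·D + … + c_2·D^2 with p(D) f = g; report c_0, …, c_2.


D^0 f = -(3/2)x^7 + 4x^4 + (7/2)x^3 + 2
D^1 f = -(21/2)x^6 + 16x^3 + (21/2)x^2
D^2 f = -63x^5 + 48x^2 + 21x
matching coefficients of g against c_0 f + c_1 Df + … from the top degree down determines the c_i
solution: c_0 = -3/2, c_1 = 0, c_2 = 1

p(D) = -(3/2)·I + D^2, i.e. c_0 = -3/2, c_1 = 0, c_2 = 1


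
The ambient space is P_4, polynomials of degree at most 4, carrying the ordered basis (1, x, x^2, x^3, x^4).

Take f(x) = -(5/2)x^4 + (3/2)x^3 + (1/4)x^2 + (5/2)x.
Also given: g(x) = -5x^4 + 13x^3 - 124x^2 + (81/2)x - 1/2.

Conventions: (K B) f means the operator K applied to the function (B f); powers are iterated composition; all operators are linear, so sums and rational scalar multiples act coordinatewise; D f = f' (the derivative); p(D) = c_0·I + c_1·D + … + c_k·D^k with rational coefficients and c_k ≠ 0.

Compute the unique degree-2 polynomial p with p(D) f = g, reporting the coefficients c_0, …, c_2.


c_0 = 2, c_1 = -1, c_2 = 4

D^0 f = -(5/2)x^4 + (3/2)x^3 + (1/4)x^2 + (5/2)x
D^1 f = -10x^3 + (9/2)x^2 + (1/2)x + 5/2
D^2 f = -30x^2 + 9x + 1/2
matching coefficients of g against c_0 f + c_1 Df + … from the top degree down determines the c_i
solution: c_0 = 2, c_1 = -1, c_2 = 4


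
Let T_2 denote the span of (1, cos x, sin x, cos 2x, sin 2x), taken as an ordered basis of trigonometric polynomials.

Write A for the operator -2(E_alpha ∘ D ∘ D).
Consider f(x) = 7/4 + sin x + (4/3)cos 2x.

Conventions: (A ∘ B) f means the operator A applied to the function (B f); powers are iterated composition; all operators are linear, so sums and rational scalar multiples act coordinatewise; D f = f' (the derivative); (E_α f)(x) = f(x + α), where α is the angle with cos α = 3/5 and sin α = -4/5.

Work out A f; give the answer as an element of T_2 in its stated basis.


D f = cos x - (8/3)sin 2x
D D f = -sin x - (16/3)cos 2x
E_alpha D D f = (4/5)cos x - (3/5)sin x + (112/75)cos 2x - (128/25)sin 2x
(-2(E_alpha ∘ D ∘ D)) f = -(8/5)cos x + (6/5)sin x - (224/75)cos 2x + (256/25)sin 2x

the image equals g(x) = -(8/5)cos x + (6/5)sin x - (224/75)cos 2x + (256/25)sin 2x


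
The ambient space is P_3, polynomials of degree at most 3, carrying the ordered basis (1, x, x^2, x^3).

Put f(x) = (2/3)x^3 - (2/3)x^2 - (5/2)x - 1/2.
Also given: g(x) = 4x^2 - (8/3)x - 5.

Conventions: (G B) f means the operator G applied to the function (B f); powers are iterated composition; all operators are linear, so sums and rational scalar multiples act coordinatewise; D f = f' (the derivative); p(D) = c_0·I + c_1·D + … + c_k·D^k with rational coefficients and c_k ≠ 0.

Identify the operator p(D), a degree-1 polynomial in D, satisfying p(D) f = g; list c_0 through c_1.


c_0 = 0, c_1 = 2

D^0 f = (2/3)x^3 - (2/3)x^2 - (5/2)x - 1/2
D^1 f = 2x^2 - (4/3)x - 5/2
matching coefficients of g against c_0 f + c_1 Df + … from the top degree down determines the c_i
solution: c_0 = 0, c_1 = 2


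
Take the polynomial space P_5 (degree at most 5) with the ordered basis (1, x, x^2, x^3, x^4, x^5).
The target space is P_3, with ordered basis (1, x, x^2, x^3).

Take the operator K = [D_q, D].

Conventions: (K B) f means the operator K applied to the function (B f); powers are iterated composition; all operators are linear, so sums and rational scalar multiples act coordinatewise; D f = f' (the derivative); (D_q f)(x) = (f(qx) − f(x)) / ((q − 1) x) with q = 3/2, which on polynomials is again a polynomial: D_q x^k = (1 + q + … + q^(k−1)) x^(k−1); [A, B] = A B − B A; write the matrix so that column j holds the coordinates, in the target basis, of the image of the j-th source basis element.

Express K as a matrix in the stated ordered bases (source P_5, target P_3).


the matrix is [[0, 0, -1/2, 0, 0, 0]; [0, 0, 0, -2, 0, 0]; [0, 0, 0, 0, -43/8, 0]; [0, 0, 0, 0, 0, -97/8]] (rows listed top to bottom)

image of 1: 0
image of x: 0
image of x^2: -1/2
image of x^3: -2x
image of x^4: -(43/8)x^2
image of x^5: -(97/8)x^3
each image's coordinates form column j of the matrix


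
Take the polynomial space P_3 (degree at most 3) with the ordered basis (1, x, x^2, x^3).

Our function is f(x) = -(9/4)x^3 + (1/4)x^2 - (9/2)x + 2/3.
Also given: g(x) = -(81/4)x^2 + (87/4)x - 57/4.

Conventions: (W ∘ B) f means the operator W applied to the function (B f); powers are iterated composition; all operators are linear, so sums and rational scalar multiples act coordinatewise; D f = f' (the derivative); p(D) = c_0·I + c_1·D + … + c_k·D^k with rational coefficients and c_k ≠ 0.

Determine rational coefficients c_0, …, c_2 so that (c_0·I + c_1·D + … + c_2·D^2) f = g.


c_0 = 0, c_1 = 3, c_2 = -3/2

D^0 f = -(9/4)x^3 + (1/4)x^2 - (9/2)x + 2/3
D^1 f = -(27/4)x^2 + (1/2)x - 9/2
D^2 f = -(27/2)x + 1/2
matching coefficients of g against c_0 f + c_1 Df + … from the top degree down determines the c_i
solution: c_0 = 0, c_1 = 3, c_2 = -3/2


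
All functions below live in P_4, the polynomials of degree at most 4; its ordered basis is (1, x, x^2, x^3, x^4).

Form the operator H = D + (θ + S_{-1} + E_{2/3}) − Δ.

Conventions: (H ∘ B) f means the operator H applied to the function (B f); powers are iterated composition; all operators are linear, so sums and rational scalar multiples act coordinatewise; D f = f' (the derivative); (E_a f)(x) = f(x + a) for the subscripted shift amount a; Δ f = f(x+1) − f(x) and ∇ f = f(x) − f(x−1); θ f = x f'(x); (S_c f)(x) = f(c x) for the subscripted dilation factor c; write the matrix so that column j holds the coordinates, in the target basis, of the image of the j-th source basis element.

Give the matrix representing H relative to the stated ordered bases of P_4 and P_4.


image of 1: 2
image of x: x + 2/3
image of x^2: 4x^2 + (4/3)x - 5/9
image of x^3: 3x^3 + 2x^2 - (5/3)x - 19/27
image of x^4: 6x^4 + (8/3)x^3 - (10/3)x^2 - (76/27)x - 65/81
each image's coordinates form column j of the matrix

the matrix is [[2, 2/3, -5/9, -19/27, -65/81]; [0, 1, 4/3, -5/3, -76/27]; [0, 0, 4, 2, -10/3]; [0, 0, 0, 3, 8/3]; [0, 0, 0, 0, 6]] (rows listed top to bottom)


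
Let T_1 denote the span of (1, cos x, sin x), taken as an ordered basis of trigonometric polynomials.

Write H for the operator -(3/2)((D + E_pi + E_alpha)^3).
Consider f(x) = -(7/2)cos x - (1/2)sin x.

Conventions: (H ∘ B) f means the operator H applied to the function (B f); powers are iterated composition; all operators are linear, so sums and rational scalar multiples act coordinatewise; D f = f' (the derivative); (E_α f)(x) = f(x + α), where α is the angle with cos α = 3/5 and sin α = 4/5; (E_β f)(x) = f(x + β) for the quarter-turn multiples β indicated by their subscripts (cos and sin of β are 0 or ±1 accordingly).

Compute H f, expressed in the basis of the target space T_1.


g(x) = (327/20)cos x + (579/20)sin x

D f = -(1/2)cos x + (7/2)sin x
E_pi f = (7/2)cos x + (1/2)sin x
E_alpha f = -(5/2)cos x + (5/2)sin x
(D + E_pi + E_alpha) f = (1/2)cos x + (13/2)sin x
D (D + E_pi + E_alpha) f = (13/2)cos x - (1/2)sin x
E_pi (D + E_pi + E_alpha) f = -(1/2)cos x - (13/2)sin x
E_alpha (D + E_pi + E_alpha) f = (11/2)cos x + (7/2)sin x
(D + E_pi + E_alpha) (D + E_pi + E_alpha) f = (23/2)cos x - (7/2)sin x
D (D + E_pi + E_alpha) (D + E_pi + E_alpha) f = -(7/2)cos x - (23/2)sin x
E_pi (D + E_pi + E_alpha) (D + E_pi + E_alpha) f = -(23/2)cos x + (7/2)sin x
E_alpha (D + E_pi + E_alpha) (D + E_pi + E_alpha) f = (41/10)cos x - (113/10)sin x
(D + E_pi + E_alpha) (D + E_pi + E_alpha) (D + E_pi + E_alpha) f = -(109/10)cos x - (193/10)sin x
(-(3/2)((D + E_pi + E_alpha)^3)) f = (327/20)cos x + (579/20)sin x


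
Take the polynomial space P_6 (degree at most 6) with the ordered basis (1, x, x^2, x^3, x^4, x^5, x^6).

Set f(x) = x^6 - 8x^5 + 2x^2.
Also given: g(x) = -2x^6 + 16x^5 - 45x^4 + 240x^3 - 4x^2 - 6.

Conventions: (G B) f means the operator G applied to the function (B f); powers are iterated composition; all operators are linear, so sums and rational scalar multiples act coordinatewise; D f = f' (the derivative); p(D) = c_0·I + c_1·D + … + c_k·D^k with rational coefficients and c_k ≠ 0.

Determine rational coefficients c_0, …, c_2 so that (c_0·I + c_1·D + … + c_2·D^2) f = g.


D^0 f = x^6 - 8x^5 + 2x^2
D^1 f = 6x^5 - 40x^4 + 4x
D^2 f = 30x^4 - 160x^3 + 4
matching coefficients of g against c_0 f + c_1 Df + … from the top degree down determines the c_i
solution: c_0 = -2, c_1 = 0, c_2 = -3/2

c_0 = -2, c_1 = 0, c_2 = -3/2


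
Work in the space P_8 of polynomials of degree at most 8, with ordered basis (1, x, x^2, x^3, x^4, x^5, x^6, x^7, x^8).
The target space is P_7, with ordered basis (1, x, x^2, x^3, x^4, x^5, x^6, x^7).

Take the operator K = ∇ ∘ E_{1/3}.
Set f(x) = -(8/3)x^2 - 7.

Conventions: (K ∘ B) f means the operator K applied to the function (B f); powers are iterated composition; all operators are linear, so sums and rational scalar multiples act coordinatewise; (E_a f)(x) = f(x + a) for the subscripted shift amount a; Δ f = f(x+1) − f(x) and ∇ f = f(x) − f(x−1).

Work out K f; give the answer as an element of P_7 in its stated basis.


g(x) = -(16/3)x + 8/9

E_{1/3} f = -(8/3)x^2 - (16/9)x - 197/27
∇ E_{1/3} f = -(16/3)x + 8/9


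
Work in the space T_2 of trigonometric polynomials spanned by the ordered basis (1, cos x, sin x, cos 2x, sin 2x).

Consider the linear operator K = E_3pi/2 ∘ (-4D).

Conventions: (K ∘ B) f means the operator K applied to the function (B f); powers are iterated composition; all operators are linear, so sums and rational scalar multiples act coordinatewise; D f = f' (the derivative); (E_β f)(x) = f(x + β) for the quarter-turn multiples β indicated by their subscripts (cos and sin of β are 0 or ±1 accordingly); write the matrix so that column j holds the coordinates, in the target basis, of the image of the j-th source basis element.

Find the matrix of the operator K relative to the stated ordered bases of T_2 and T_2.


image of 1: 0
image of cos x: -4cos x
image of sin x: -4sin x
image of cos 2x: -8sin 2x
image of sin 2x: 8cos 2x
each image's coordinates form column j of the matrix

the matrix is [[0, 0, 0, 0, 0]; [0, -4, 0, 0, 0]; [0, 0, -4, 0, 0]; [0, 0, 0, 0, 8]; [0, 0, 0, -8, 0]] (rows listed top to bottom)


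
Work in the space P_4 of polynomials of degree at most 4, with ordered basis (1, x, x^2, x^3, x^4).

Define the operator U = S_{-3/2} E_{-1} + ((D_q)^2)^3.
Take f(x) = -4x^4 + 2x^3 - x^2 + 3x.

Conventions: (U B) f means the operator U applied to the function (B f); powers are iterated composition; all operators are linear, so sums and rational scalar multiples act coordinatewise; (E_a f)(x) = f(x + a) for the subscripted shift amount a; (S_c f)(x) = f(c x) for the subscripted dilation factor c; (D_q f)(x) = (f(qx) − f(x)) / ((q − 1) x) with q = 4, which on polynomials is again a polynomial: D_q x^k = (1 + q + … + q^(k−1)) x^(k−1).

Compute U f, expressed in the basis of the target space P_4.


g(x) = -(81/4)x^4 - (243/4)x^3 - (279/4)x^2 - (81/2)x - 10

E_{-1} f = -4x^4 + 18x^3 - 31x^2 + 27x - 10
S_{-3/2} E_{-1} f = -(81/4)x^4 - (243/4)x^3 - (279/4)x^2 - (81/2)x - 10
D_q f = -340x^3 + 42x^2 - 5x + 3
D_q D_q f = -7140x^2 + 210x - 5
D_q (D_q)^2 f = -35700x + 210
D_q D_q (D_q)^2 f = -35700
D_q (D_q)^2 (D_q)^2 f = 0
D_q D_q (D_q)^2 (D_q)^2 f = 0
(S_{-3/2} E_{-1} + ((D_q)^2)^3) f = -(81/4)x^4 - (243/4)x^3 - (279/4)x^2 - (81/2)x - 10
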